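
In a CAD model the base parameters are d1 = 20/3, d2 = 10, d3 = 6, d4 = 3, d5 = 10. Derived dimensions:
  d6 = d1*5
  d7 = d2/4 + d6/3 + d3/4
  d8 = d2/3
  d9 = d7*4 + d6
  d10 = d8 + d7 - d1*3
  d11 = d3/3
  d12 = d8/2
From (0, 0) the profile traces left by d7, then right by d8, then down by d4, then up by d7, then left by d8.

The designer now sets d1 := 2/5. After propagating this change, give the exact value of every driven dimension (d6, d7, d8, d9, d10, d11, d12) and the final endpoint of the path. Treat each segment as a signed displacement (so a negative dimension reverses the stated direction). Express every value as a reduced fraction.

d6 = 2
d7 = 14/3
d8 = 10/3
d9 = 62/3
d10 = 34/5
d11 = 2
d12 = 5/3
endpoint = (-14/3, 5/3)

Apply edit: d1 := 2/5
  d6 = d1*5 = 2
  d7 = d2/4 + d6/3 + d3/4 = 14/3
  d8 = d2/3 = 10/3
  d9 = d7*4 + d6 = 62/3
  d10 = d8 + d7 - d1*3 = 34/5
  d11 = d3/3 = 2
  d12 = d8/2 = 5/3
Walk from origin (0, 0):
  seg 1: left by d7 = 14/3 → (-14/3, 0)
  seg 2: right by d8 = 10/3 → (-4/3, 0)
  seg 3: down by d4 = 3 → (-4/3, -3)
  seg 4: up by d7 = 14/3 → (-4/3, 5/3)
  seg 5: left by d8 = 10/3 → (-14/3, 5/3)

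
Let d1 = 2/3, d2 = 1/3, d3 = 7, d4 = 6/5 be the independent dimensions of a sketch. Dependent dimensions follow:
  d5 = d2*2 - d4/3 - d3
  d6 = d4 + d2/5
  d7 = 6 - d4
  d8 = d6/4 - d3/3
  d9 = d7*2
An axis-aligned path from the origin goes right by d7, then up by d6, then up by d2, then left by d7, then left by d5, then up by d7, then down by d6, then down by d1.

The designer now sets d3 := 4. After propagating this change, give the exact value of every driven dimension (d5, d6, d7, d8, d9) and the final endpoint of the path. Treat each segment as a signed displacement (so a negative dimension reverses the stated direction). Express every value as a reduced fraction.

d5 = -56/15
d6 = 19/15
d7 = 24/5
d8 = -61/60
d9 = 48/5
endpoint = (56/15, 67/15)

Apply edit: d3 := 4
  d5 = d2*2 - d4/3 - d3 = -56/15
  d6 = d4 + d2/5 = 19/15
  d7 = 6 - d4 = 24/5
  d8 = d6/4 - d3/3 = -61/60
  d9 = d7*2 = 48/5
Walk from origin (0, 0):
  seg 1: right by d7 = 24/5 → (24/5, 0)
  seg 2: up by d6 = 19/15 → (24/5, 19/15)
  seg 3: up by d2 = 1/3 → (24/5, 8/5)
  seg 4: left by d7 = 24/5 → (0, 8/5)
  seg 5: left by d5 = -56/15 → (56/15, 8/5)
  seg 6: up by d7 = 24/5 → (56/15, 32/5)
  seg 7: down by d6 = 19/15 → (56/15, 77/15)
  seg 8: down by d1 = 2/3 → (56/15, 67/15)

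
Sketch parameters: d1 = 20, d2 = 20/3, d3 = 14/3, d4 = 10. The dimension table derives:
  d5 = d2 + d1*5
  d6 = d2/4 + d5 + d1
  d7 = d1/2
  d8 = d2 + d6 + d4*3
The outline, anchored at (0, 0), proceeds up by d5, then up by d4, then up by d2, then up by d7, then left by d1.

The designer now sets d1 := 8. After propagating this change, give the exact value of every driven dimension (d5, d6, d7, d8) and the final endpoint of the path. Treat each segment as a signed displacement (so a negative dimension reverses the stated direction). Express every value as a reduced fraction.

d5 = 140/3
d6 = 169/3
d7 = 4
d8 = 93
endpoint = (-8, 202/3)

Apply edit: d1 := 8
  d5 = d2 + d1*5 = 140/3
  d6 = d2/4 + d5 + d1 = 169/3
  d7 = d1/2 = 4
  d8 = d2 + d6 + d4*3 = 93
Walk from origin (0, 0):
  seg 1: up by d5 = 140/3 → (0, 140/3)
  seg 2: up by d4 = 10 → (0, 170/3)
  seg 3: up by d2 = 20/3 → (0, 190/3)
  seg 4: up by d7 = 4 → (0, 202/3)
  seg 5: left by d1 = 8 → (-8, 202/3)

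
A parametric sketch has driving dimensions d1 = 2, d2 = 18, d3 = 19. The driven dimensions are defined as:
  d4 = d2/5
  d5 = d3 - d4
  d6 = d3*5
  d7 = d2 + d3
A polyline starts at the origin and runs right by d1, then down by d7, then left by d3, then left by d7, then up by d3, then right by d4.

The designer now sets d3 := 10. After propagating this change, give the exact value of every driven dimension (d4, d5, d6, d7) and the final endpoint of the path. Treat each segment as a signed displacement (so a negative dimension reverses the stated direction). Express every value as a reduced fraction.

d4 = 18/5
d5 = 32/5
d6 = 50
d7 = 28
endpoint = (-162/5, -18)

Apply edit: d3 := 10
  d4 = d2/5 = 18/5
  d5 = d3 - d4 = 32/5
  d6 = d3*5 = 50
  d7 = d2 + d3 = 28
Walk from origin (0, 0):
  seg 1: right by d1 = 2 → (2, 0)
  seg 2: down by d7 = 28 → (2, -28)
  seg 3: left by d3 = 10 → (-8, -28)
  seg 4: left by d7 = 28 → (-36, -28)
  seg 5: up by d3 = 10 → (-36, -18)
  seg 6: right by d4 = 18/5 → (-162/5, -18)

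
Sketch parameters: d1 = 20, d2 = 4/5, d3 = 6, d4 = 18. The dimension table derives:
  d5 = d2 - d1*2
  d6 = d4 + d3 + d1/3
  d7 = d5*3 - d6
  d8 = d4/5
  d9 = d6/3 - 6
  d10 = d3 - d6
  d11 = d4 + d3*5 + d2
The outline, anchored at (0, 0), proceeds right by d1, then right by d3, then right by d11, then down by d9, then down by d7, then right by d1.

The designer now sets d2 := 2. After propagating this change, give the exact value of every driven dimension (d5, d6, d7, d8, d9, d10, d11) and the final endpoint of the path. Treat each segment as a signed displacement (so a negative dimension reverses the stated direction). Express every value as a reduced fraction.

Apply edit: d2 := 2
  d5 = d2 - d1*2 = -38
  d6 = d4 + d3 + d1/3 = 92/3
  d7 = d5*3 - d6 = -434/3
  d8 = d4/5 = 18/5
  d9 = d6/3 - 6 = 38/9
  d10 = d3 - d6 = -74/3
  d11 = d4 + d3*5 + d2 = 50
Walk from origin (0, 0):
  seg 1: right by d1 = 20 → (20, 0)
  seg 2: right by d3 = 6 → (26, 0)
  seg 3: right by d11 = 50 → (76, 0)
  seg 4: down by d9 = 38/9 → (76, -38/9)
  seg 5: down by d7 = -434/3 → (76, 1264/9)
  seg 6: right by d1 = 20 → (96, 1264/9)

d5 = -38
d6 = 92/3
d7 = -434/3
d8 = 18/5
d9 = 38/9
d10 = -74/3
d11 = 50
endpoint = (96, 1264/9)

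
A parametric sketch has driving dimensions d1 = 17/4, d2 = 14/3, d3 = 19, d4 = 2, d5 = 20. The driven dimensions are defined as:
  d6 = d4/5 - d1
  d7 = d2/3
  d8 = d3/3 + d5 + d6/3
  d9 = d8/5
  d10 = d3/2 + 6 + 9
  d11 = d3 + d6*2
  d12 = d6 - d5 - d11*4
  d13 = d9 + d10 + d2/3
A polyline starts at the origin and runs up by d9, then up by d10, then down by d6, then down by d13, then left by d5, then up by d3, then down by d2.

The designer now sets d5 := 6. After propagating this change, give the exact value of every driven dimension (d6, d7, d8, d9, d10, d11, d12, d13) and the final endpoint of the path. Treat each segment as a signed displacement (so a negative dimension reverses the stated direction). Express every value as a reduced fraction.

Apply edit: d5 := 6
  d6 = d4/5 - d1 = -77/20
  d7 = d2/3 = 14/9
  d8 = d3/3 + d5 + d6/3 = 221/20
  d9 = d8/5 = 221/100
  d10 = d3/2 + 6 + 9 = 49/2
  d11 = d3 + d6*2 = 113/10
  d12 = d6 - d5 - d11*4 = -1101/20
  d13 = d9 + d10 + d2/3 = 25439/900
Walk from origin (0, 0):
  seg 1: up by d9 = 221/100 → (0, 221/100)
  seg 2: up by d10 = 49/2 → (0, 2671/100)
  seg 3: down by d6 = -77/20 → (0, 764/25)
  seg 4: down by d13 = 25439/900 → (0, 413/180)
  seg 5: left by d5 = 6 → (-6, 413/180)
  seg 6: up by d3 = 19 → (-6, 3833/180)
  seg 7: down by d2 = 14/3 → (-6, 2993/180)

d6 = -77/20
d7 = 14/9
d8 = 221/20
d9 = 221/100
d10 = 49/2
d11 = 113/10
d12 = -1101/20
d13 = 25439/900
endpoint = (-6, 2993/180)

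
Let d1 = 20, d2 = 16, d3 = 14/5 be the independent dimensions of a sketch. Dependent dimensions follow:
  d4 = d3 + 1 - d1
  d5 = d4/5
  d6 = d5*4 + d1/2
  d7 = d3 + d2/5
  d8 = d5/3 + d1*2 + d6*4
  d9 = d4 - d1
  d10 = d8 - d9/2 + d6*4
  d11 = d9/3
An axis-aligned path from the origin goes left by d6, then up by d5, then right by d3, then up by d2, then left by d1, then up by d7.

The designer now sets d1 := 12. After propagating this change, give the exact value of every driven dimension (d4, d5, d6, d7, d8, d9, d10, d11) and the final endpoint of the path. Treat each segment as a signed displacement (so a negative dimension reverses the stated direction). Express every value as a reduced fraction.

d4 = -41/5
d5 = -41/25
d6 = -14/25
d7 = 6
d8 = 1591/75
d9 = -101/5
d10 = 4361/150
d11 = -101/15
endpoint = (-216/25, 509/25)

Apply edit: d1 := 12
  d4 = d3 + 1 - d1 = -41/5
  d5 = d4/5 = -41/25
  d6 = d5*4 + d1/2 = -14/25
  d7 = d3 + d2/5 = 6
  d8 = d5/3 + d1*2 + d6*4 = 1591/75
  d9 = d4 - d1 = -101/5
  d10 = d8 - d9/2 + d6*4 = 4361/150
  d11 = d9/3 = -101/15
Walk from origin (0, 0):
  seg 1: left by d6 = -14/25 → (14/25, 0)
  seg 2: up by d5 = -41/25 → (14/25, -41/25)
  seg 3: right by d3 = 14/5 → (84/25, -41/25)
  seg 4: up by d2 = 16 → (84/25, 359/25)
  seg 5: left by d1 = 12 → (-216/25, 359/25)
  seg 6: up by d7 = 6 → (-216/25, 509/25)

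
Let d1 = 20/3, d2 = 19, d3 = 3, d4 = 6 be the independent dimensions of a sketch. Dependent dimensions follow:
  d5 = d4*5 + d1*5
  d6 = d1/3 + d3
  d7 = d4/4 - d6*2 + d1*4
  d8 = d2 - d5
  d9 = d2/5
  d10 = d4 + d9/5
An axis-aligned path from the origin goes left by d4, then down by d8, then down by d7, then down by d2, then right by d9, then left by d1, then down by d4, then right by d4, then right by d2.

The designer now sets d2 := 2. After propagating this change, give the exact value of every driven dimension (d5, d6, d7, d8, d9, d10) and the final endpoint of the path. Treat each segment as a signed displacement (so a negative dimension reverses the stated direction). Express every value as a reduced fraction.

Apply edit: d2 := 2
  d5 = d4*5 + d1*5 = 190/3
  d6 = d1/3 + d3 = 47/9
  d7 = d4/4 - d6*2 + d1*4 = 319/18
  d8 = d2 - d5 = -184/3
  d9 = d2/5 = 2/5
  d10 = d4 + d9/5 = 152/25
Walk from origin (0, 0):
  seg 1: left by d4 = 6 → (-6, 0)
  seg 2: down by d8 = -184/3 → (-6, 184/3)
  seg 3: down by d7 = 319/18 → (-6, 785/18)
  seg 4: down by d2 = 2 → (-6, 749/18)
  seg 5: right by d9 = 2/5 → (-28/5, 749/18)
  seg 6: left by d1 = 20/3 → (-184/15, 749/18)
  seg 7: down by d4 = 6 → (-184/15, 641/18)
  seg 8: right by d4 = 6 → (-94/15, 641/18)
  seg 9: right by d2 = 2 → (-64/15, 641/18)

d5 = 190/3
d6 = 47/9
d7 = 319/18
d8 = -184/3
d9 = 2/5
d10 = 152/25
endpoint = (-64/15, 641/18)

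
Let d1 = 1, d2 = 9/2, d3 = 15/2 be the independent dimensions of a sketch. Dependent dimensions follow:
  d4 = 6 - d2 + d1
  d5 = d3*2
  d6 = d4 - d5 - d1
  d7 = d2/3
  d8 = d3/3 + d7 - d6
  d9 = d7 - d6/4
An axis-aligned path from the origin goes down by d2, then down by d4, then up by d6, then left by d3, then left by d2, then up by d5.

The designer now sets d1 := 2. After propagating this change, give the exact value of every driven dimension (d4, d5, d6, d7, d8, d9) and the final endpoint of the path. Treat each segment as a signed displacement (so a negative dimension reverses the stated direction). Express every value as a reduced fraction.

d4 = 7/2
d5 = 15
d6 = -27/2
d7 = 3/2
d8 = 35/2
d9 = 39/8
endpoint = (-12, -13/2)

Apply edit: d1 := 2
  d4 = 6 - d2 + d1 = 7/2
  d5 = d3*2 = 15
  d6 = d4 - d5 - d1 = -27/2
  d7 = d2/3 = 3/2
  d8 = d3/3 + d7 - d6 = 35/2
  d9 = d7 - d6/4 = 39/8
Walk from origin (0, 0):
  seg 1: down by d2 = 9/2 → (0, -9/2)
  seg 2: down by d4 = 7/2 → (0, -8)
  seg 3: up by d6 = -27/2 → (0, -43/2)
  seg 4: left by d3 = 15/2 → (-15/2, -43/2)
  seg 5: left by d2 = 9/2 → (-12, -43/2)
  seg 6: up by d5 = 15 → (-12, -13/2)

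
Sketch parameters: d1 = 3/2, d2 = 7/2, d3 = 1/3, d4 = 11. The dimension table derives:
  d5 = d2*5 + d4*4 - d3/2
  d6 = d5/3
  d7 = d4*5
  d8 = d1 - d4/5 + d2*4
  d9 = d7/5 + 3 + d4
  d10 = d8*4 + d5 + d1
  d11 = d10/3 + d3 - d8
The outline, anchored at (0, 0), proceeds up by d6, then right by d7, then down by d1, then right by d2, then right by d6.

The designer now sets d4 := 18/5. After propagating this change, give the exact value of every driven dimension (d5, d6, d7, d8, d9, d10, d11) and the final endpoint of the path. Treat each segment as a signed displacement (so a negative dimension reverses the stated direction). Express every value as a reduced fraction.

Apply edit: d4 := 18/5
  d5 = d2*5 + d4*4 - d3/2 = 476/15
  d6 = d5/3 = 476/45
  d7 = d4*5 = 18
  d8 = d1 - d4/5 + d2*4 = 739/50
  d9 = d7/5 + 3 + d4 = 51/5
  d10 = d8*4 + d5 + d1 = 13853/150
  d11 = d10/3 + d3 - d8 = 3676/225
Walk from origin (0, 0):
  seg 1: up by d6 = 476/45 → (0, 476/45)
  seg 2: right by d7 = 18 → (18, 476/45)
  seg 3: down by d1 = 3/2 → (18, 817/90)
  seg 4: right by d2 = 7/2 → (43/2, 817/90)
  seg 5: right by d6 = 476/45 → (2887/90, 817/90)

d5 = 476/15
d6 = 476/45
d7 = 18
d8 = 739/50
d9 = 51/5
d10 = 13853/150
d11 = 3676/225
endpoint = (2887/90, 817/90)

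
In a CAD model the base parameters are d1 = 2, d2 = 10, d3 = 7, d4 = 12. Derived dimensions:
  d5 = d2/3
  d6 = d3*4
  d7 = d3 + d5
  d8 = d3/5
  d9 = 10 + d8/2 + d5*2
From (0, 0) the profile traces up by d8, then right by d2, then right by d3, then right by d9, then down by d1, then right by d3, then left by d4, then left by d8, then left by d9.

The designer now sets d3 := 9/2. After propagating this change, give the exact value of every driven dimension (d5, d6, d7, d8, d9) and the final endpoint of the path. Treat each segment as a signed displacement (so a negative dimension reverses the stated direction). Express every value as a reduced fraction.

Apply edit: d3 := 9/2
  d5 = d2/3 = 10/3
  d6 = d3*4 = 18
  d7 = d3 + d5 = 47/6
  d8 = d3/5 = 9/10
  d9 = 10 + d8/2 + d5*2 = 1027/60
Walk from origin (0, 0):
  seg 1: up by d8 = 9/10 → (0, 9/10)
  seg 2: right by d2 = 10 → (10, 9/10)
  seg 3: right by d3 = 9/2 → (29/2, 9/10)
  seg 4: right by d9 = 1027/60 → (1897/60, 9/10)
  seg 5: down by d1 = 2 → (1897/60, -11/10)
  seg 6: right by d3 = 9/2 → (2167/60, -11/10)
  seg 7: left by d4 = 12 → (1447/60, -11/10)
  seg 8: left by d8 = 9/10 → (1393/60, -11/10)
  seg 9: left by d9 = 1027/60 → (61/10, -11/10)

d5 = 10/3
d6 = 18
d7 = 47/6
d8 = 9/10
d9 = 1027/60
endpoint = (61/10, -11/10)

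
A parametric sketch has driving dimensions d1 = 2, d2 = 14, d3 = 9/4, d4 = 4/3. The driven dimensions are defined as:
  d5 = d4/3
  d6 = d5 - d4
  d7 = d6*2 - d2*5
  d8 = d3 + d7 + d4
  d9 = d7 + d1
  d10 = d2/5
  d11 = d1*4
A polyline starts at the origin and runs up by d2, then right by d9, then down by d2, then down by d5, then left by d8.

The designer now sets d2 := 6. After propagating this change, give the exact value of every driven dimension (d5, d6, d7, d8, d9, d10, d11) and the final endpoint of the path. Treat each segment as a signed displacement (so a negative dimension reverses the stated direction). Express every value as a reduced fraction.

Apply edit: d2 := 6
  d5 = d4/3 = 4/9
  d6 = d5 - d4 = -8/9
  d7 = d6*2 - d2*5 = -286/9
  d8 = d3 + d7 + d4 = -1015/36
  d9 = d7 + d1 = -268/9
  d10 = d2/5 = 6/5
  d11 = d1*4 = 8
Walk from origin (0, 0):
  seg 1: up by d2 = 6 → (0, 6)
  seg 2: right by d9 = -268/9 → (-268/9, 6)
  seg 3: down by d2 = 6 → (-268/9, 0)
  seg 4: down by d5 = 4/9 → (-268/9, -4/9)
  seg 5: left by d8 = -1015/36 → (-19/12, -4/9)

d5 = 4/9
d6 = -8/9
d7 = -286/9
d8 = -1015/36
d9 = -268/9
d10 = 6/5
d11 = 8
endpoint = (-19/12, -4/9)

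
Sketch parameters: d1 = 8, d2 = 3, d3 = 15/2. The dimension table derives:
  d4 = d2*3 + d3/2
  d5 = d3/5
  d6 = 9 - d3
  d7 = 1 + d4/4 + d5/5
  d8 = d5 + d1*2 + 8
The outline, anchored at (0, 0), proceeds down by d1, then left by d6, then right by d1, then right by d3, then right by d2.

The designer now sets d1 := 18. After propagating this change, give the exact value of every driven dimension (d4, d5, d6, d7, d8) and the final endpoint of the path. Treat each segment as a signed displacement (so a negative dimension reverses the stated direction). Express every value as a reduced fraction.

d4 = 51/4
d5 = 3/2
d6 = 3/2
d7 = 359/80
d8 = 91/2
endpoint = (27, -18)

Apply edit: d1 := 18
  d4 = d2*3 + d3/2 = 51/4
  d5 = d3/5 = 3/2
  d6 = 9 - d3 = 3/2
  d7 = 1 + d4/4 + d5/5 = 359/80
  d8 = d5 + d1*2 + 8 = 91/2
Walk from origin (0, 0):
  seg 1: down by d1 = 18 → (0, -18)
  seg 2: left by d6 = 3/2 → (-3/2, -18)
  seg 3: right by d1 = 18 → (33/2, -18)
  seg 4: right by d3 = 15/2 → (24, -18)
  seg 5: right by d2 = 3 → (27, -18)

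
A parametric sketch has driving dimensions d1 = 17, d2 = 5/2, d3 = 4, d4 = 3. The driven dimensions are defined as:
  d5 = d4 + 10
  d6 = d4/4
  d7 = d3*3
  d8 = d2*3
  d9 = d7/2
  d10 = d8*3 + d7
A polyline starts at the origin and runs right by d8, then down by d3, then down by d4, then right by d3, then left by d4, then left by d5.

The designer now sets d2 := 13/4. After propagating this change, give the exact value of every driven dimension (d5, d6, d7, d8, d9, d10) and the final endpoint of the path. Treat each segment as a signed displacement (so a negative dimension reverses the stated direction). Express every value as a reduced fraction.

d5 = 13
d6 = 3/4
d7 = 12
d8 = 39/4
d9 = 6
d10 = 165/4
endpoint = (-9/4, -7)

Apply edit: d2 := 13/4
  d5 = d4 + 10 = 13
  d6 = d4/4 = 3/4
  d7 = d3*3 = 12
  d8 = d2*3 = 39/4
  d9 = d7/2 = 6
  d10 = d8*3 + d7 = 165/4
Walk from origin (0, 0):
  seg 1: right by d8 = 39/4 → (39/4, 0)
  seg 2: down by d3 = 4 → (39/4, -4)
  seg 3: down by d4 = 3 → (39/4, -7)
  seg 4: right by d3 = 4 → (55/4, -7)
  seg 5: left by d4 = 3 → (43/4, -7)
  seg 6: left by d5 = 13 → (-9/4, -7)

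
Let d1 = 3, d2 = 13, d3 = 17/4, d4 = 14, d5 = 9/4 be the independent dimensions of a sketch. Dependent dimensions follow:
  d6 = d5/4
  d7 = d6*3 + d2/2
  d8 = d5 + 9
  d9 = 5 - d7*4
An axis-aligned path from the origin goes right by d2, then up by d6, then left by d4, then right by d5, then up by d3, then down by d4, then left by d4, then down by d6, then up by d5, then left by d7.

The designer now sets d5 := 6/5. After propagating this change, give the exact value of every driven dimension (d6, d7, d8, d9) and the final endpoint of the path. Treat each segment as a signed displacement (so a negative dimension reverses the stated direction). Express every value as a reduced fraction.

Apply edit: d5 := 6/5
  d6 = d5/4 = 3/10
  d7 = d6*3 + d2/2 = 37/5
  d8 = d5 + 9 = 51/5
  d9 = 5 - d7*4 = -123/5
Walk from origin (0, 0):
  seg 1: right by d2 = 13 → (13, 0)
  seg 2: up by d6 = 3/10 → (13, 3/10)
  seg 3: left by d4 = 14 → (-1, 3/10)
  seg 4: right by d5 = 6/5 → (1/5, 3/10)
  seg 5: up by d3 = 17/4 → (1/5, 91/20)
  seg 6: down by d4 = 14 → (1/5, -189/20)
  seg 7: left by d4 = 14 → (-69/5, -189/20)
  seg 8: down by d6 = 3/10 → (-69/5, -39/4)
  seg 9: up by d5 = 6/5 → (-69/5, -171/20)
  seg 10: left by d7 = 37/5 → (-106/5, -171/20)

d6 = 3/10
d7 = 37/5
d8 = 51/5
d9 = -123/5
endpoint = (-106/5, -171/20)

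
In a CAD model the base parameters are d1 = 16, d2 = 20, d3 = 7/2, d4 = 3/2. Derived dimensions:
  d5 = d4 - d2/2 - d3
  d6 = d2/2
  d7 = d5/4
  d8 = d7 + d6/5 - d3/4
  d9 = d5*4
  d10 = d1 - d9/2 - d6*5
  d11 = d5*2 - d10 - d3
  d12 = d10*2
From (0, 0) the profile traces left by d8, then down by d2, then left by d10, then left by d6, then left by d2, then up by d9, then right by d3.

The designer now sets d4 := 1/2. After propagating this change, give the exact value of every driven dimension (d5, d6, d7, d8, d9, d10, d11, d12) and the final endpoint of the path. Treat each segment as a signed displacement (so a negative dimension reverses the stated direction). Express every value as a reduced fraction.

d5 = -13
d6 = 10
d7 = -13/4
d8 = -17/8
d9 = -52
d10 = -8
d11 = -43/2
d12 = -16
endpoint = (-131/8, -72)

Apply edit: d4 := 1/2
  d5 = d4 - d2/2 - d3 = -13
  d6 = d2/2 = 10
  d7 = d5/4 = -13/4
  d8 = d7 + d6/5 - d3/4 = -17/8
  d9 = d5*4 = -52
  d10 = d1 - d9/2 - d6*5 = -8
  d11 = d5*2 - d10 - d3 = -43/2
  d12 = d10*2 = -16
Walk from origin (0, 0):
  seg 1: left by d8 = -17/8 → (17/8, 0)
  seg 2: down by d2 = 20 → (17/8, -20)
  seg 3: left by d10 = -8 → (81/8, -20)
  seg 4: left by d6 = 10 → (1/8, -20)
  seg 5: left by d2 = 20 → (-159/8, -20)
  seg 6: up by d9 = -52 → (-159/8, -72)
  seg 7: right by d3 = 7/2 → (-131/8, -72)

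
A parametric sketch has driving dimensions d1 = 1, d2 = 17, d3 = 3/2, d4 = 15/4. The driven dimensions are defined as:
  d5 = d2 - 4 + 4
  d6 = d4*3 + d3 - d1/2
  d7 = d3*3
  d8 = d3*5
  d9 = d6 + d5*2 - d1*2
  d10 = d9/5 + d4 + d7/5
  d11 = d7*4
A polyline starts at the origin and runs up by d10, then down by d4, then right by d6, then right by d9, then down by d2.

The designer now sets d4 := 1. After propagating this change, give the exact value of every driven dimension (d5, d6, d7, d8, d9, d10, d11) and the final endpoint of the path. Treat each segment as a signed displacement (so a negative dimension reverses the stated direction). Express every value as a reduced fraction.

d5 = 17
d6 = 4
d7 = 9/2
d8 = 15/2
d9 = 36
d10 = 91/10
d11 = 18
endpoint = (40, -89/10)

Apply edit: d4 := 1
  d5 = d2 - 4 + 4 = 17
  d6 = d4*3 + d3 - d1/2 = 4
  d7 = d3*3 = 9/2
  d8 = d3*5 = 15/2
  d9 = d6 + d5*2 - d1*2 = 36
  d10 = d9/5 + d4 + d7/5 = 91/10
  d11 = d7*4 = 18
Walk from origin (0, 0):
  seg 1: up by d10 = 91/10 → (0, 91/10)
  seg 2: down by d4 = 1 → (0, 81/10)
  seg 3: right by d6 = 4 → (4, 81/10)
  seg 4: right by d9 = 36 → (40, 81/10)
  seg 5: down by d2 = 17 → (40, -89/10)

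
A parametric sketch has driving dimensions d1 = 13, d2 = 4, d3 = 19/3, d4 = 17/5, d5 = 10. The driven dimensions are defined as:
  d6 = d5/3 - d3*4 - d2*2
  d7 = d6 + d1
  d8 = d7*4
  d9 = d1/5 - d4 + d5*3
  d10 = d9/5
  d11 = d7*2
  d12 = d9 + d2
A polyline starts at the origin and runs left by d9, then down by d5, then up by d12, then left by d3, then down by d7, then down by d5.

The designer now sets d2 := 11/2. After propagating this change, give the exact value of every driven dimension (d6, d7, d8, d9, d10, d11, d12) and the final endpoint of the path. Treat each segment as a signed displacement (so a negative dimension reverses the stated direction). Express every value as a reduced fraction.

d6 = -33
d7 = -20
d8 = -80
d9 = 146/5
d10 = 146/25
d11 = -40
d12 = 347/10
endpoint = (-533/15, 347/10)

Apply edit: d2 := 11/2
  d6 = d5/3 - d3*4 - d2*2 = -33
  d7 = d6 + d1 = -20
  d8 = d7*4 = -80
  d9 = d1/5 - d4 + d5*3 = 146/5
  d10 = d9/5 = 146/25
  d11 = d7*2 = -40
  d12 = d9 + d2 = 347/10
Walk from origin (0, 0):
  seg 1: left by d9 = 146/5 → (-146/5, 0)
  seg 2: down by d5 = 10 → (-146/5, -10)
  seg 3: up by d12 = 347/10 → (-146/5, 247/10)
  seg 4: left by d3 = 19/3 → (-533/15, 247/10)
  seg 5: down by d7 = -20 → (-533/15, 447/10)
  seg 6: down by d5 = 10 → (-533/15, 347/10)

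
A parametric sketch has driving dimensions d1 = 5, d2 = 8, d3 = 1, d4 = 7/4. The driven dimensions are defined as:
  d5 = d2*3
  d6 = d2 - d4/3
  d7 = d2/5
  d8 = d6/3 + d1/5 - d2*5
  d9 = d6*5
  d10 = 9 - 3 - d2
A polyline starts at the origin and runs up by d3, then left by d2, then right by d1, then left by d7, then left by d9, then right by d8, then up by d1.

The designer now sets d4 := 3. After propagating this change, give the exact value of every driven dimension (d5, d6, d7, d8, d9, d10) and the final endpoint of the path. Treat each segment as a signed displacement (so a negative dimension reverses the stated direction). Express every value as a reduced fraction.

Apply edit: d4 := 3
  d5 = d2*3 = 24
  d6 = d2 - d4/3 = 7
  d7 = d2/5 = 8/5
  d8 = d6/3 + d1/5 - d2*5 = -110/3
  d9 = d6*5 = 35
  d10 = 9 - 3 - d2 = -2
Walk from origin (0, 0):
  seg 1: up by d3 = 1 → (0, 1)
  seg 2: left by d2 = 8 → (-8, 1)
  seg 3: right by d1 = 5 → (-3, 1)
  seg 4: left by d7 = 8/5 → (-23/5, 1)
  seg 5: left by d9 = 35 → (-198/5, 1)
  seg 6: right by d8 = -110/3 → (-1144/15, 1)
  seg 7: up by d1 = 5 → (-1144/15, 6)

d5 = 24
d6 = 7
d7 = 8/5
d8 = -110/3
d9 = 35
d10 = -2
endpoint = (-1144/15, 6)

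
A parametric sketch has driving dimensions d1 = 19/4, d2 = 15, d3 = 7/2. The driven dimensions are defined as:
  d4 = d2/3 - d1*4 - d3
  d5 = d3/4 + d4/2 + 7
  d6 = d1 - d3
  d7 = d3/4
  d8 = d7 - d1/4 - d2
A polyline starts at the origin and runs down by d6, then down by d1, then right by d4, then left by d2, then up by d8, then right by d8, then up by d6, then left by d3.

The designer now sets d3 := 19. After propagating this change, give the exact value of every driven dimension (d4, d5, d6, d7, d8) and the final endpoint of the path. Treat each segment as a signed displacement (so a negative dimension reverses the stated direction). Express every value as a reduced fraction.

Apply edit: d3 := 19
  d4 = d2/3 - d1*4 - d3 = -33
  d5 = d3/4 + d4/2 + 7 = -19/4
  d6 = d1 - d3 = -57/4
  d7 = d3/4 = 19/4
  d8 = d7 - d1/4 - d2 = -183/16
Walk from origin (0, 0):
  seg 1: down by d6 = -57/4 → (0, 57/4)
  seg 2: down by d1 = 19/4 → (0, 19/2)
  seg 3: right by d4 = -33 → (-33, 19/2)
  seg 4: left by d2 = 15 → (-48, 19/2)
  seg 5: up by d8 = -183/16 → (-48, -31/16)
  seg 6: right by d8 = -183/16 → (-951/16, -31/16)
  seg 7: up by d6 = -57/4 → (-951/16, -259/16)
  seg 8: left by d3 = 19 → (-1255/16, -259/16)

d4 = -33
d5 = -19/4
d6 = -57/4
d7 = 19/4
d8 = -183/16
endpoint = (-1255/16, -259/16)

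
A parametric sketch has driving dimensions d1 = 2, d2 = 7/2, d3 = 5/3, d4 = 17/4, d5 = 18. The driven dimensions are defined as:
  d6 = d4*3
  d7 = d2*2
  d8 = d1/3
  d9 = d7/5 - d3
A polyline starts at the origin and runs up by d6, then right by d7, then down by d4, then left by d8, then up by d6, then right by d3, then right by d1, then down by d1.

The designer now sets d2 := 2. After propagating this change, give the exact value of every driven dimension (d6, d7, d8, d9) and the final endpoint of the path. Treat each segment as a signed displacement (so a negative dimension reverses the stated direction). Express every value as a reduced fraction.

d6 = 51/4
d7 = 4
d8 = 2/3
d9 = -13/15
endpoint = (7, 77/4)

Apply edit: d2 := 2
  d6 = d4*3 = 51/4
  d7 = d2*2 = 4
  d8 = d1/3 = 2/3
  d9 = d7/5 - d3 = -13/15
Walk from origin (0, 0):
  seg 1: up by d6 = 51/4 → (0, 51/4)
  seg 2: right by d7 = 4 → (4, 51/4)
  seg 3: down by d4 = 17/4 → (4, 17/2)
  seg 4: left by d8 = 2/3 → (10/3, 17/2)
  seg 5: up by d6 = 51/4 → (10/3, 85/4)
  seg 6: right by d3 = 5/3 → (5, 85/4)
  seg 7: right by d1 = 2 → (7, 85/4)
  seg 8: down by d1 = 2 → (7, 77/4)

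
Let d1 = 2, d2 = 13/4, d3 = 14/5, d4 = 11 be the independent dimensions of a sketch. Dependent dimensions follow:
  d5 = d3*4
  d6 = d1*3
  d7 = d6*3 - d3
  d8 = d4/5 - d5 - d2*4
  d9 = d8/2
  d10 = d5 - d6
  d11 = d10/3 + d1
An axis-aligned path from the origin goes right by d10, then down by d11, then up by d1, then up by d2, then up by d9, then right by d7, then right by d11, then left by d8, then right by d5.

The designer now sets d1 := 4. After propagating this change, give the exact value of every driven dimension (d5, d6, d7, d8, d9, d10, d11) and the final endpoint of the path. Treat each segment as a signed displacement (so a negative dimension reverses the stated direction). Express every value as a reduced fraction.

d5 = 56/5
d6 = 12
d7 = 166/5
d8 = -22
d9 = -11
d10 = -4/5
d11 = 56/15
endpoint = (208/3, -449/60)

Apply edit: d1 := 4
  d5 = d3*4 = 56/5
  d6 = d1*3 = 12
  d7 = d6*3 - d3 = 166/5
  d8 = d4/5 - d5 - d2*4 = -22
  d9 = d8/2 = -11
  d10 = d5 - d6 = -4/5
  d11 = d10/3 + d1 = 56/15
Walk from origin (0, 0):
  seg 1: right by d10 = -4/5 → (-4/5, 0)
  seg 2: down by d11 = 56/15 → (-4/5, -56/15)
  seg 3: up by d1 = 4 → (-4/5, 4/15)
  seg 4: up by d2 = 13/4 → (-4/5, 211/60)
  seg 5: up by d9 = -11 → (-4/5, -449/60)
  seg 6: right by d7 = 166/5 → (162/5, -449/60)
  seg 7: right by d11 = 56/15 → (542/15, -449/60)
  seg 8: left by d8 = -22 → (872/15, -449/60)
  seg 9: right by d5 = 56/5 → (208/3, -449/60)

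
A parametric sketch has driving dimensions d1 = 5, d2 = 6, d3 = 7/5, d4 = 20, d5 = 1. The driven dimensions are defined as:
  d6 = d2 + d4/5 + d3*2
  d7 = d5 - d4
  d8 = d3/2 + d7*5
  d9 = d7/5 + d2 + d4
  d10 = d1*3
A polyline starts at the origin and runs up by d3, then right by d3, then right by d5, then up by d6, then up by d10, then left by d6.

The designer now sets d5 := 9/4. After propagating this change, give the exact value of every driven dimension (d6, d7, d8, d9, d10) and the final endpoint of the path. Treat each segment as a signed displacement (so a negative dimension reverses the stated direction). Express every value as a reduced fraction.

Apply edit: d5 := 9/4
  d6 = d2 + d4/5 + d3*2 = 64/5
  d7 = d5 - d4 = -71/4
  d8 = d3/2 + d7*5 = -1761/20
  d9 = d7/5 + d2 + d4 = 449/20
  d10 = d1*3 = 15
Walk from origin (0, 0):
  seg 1: up by d3 = 7/5 → (0, 7/5)
  seg 2: right by d3 = 7/5 → (7/5, 7/5)
  seg 3: right by d5 = 9/4 → (73/20, 7/5)
  seg 4: up by d6 = 64/5 → (73/20, 71/5)
  seg 5: up by d10 = 15 → (73/20, 146/5)
  seg 6: left by d6 = 64/5 → (-183/20, 146/5)

d6 = 64/5
d7 = -71/4
d8 = -1761/20
d9 = 449/20
d10 = 15
endpoint = (-183/20, 146/5)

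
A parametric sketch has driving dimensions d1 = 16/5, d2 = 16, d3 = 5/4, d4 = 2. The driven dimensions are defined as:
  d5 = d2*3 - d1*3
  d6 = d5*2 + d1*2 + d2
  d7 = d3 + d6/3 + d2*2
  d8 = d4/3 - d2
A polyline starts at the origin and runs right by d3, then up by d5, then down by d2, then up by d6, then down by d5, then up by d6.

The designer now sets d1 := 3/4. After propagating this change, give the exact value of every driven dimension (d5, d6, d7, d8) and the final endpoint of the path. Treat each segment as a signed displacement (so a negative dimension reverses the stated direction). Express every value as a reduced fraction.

d5 = 183/4
d6 = 109
d7 = 835/12
d8 = -46/3
endpoint = (5/4, 202)

Apply edit: d1 := 3/4
  d5 = d2*3 - d1*3 = 183/4
  d6 = d5*2 + d1*2 + d2 = 109
  d7 = d3 + d6/3 + d2*2 = 835/12
  d8 = d4/3 - d2 = -46/3
Walk from origin (0, 0):
  seg 1: right by d3 = 5/4 → (5/4, 0)
  seg 2: up by d5 = 183/4 → (5/4, 183/4)
  seg 3: down by d2 = 16 → (5/4, 119/4)
  seg 4: up by d6 = 109 → (5/4, 555/4)
  seg 5: down by d5 = 183/4 → (5/4, 93)
  seg 6: up by d6 = 109 → (5/4, 202)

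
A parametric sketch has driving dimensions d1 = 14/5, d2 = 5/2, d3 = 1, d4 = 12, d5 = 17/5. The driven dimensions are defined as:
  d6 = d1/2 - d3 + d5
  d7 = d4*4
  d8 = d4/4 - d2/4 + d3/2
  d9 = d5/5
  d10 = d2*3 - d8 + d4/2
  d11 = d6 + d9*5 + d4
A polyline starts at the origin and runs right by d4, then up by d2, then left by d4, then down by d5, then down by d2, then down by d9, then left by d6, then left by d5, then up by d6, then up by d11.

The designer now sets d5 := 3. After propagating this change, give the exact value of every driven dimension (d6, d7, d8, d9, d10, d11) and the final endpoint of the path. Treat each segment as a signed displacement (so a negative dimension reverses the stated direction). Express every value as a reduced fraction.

d6 = 17/5
d7 = 48
d8 = 23/8
d9 = 3/5
d10 = 85/8
d11 = 92/5
endpoint = (-32/5, 91/5)

Apply edit: d5 := 3
  d6 = d1/2 - d3 + d5 = 17/5
  d7 = d4*4 = 48
  d8 = d4/4 - d2/4 + d3/2 = 23/8
  d9 = d5/5 = 3/5
  d10 = d2*3 - d8 + d4/2 = 85/8
  d11 = d6 + d9*5 + d4 = 92/5
Walk from origin (0, 0):
  seg 1: right by d4 = 12 → (12, 0)
  seg 2: up by d2 = 5/2 → (12, 5/2)
  seg 3: left by d4 = 12 → (0, 5/2)
  seg 4: down by d5 = 3 → (0, -1/2)
  seg 5: down by d2 = 5/2 → (0, -3)
  seg 6: down by d9 = 3/5 → (0, -18/5)
  seg 7: left by d6 = 17/5 → (-17/5, -18/5)
  seg 8: left by d5 = 3 → (-32/5, -18/5)
  seg 9: up by d6 = 17/5 → (-32/5, -1/5)
  seg 10: up by d11 = 92/5 → (-32/5, 91/5)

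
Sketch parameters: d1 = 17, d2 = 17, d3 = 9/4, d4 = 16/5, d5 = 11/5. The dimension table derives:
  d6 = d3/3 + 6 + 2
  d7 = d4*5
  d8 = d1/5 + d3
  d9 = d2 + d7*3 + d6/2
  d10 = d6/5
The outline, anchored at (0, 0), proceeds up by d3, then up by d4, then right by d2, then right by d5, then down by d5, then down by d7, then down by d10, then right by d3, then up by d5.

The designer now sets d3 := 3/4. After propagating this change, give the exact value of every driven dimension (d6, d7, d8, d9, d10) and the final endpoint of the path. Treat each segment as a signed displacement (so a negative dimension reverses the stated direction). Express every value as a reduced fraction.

Apply edit: d3 := 3/4
  d6 = d3/3 + 6 + 2 = 33/4
  d7 = d4*5 = 16
  d8 = d1/5 + d3 = 83/20
  d9 = d2 + d7*3 + d6/2 = 553/8
  d10 = d6/5 = 33/20
Walk from origin (0, 0):
  seg 1: up by d3 = 3/4 → (0, 3/4)
  seg 2: up by d4 = 16/5 → (0, 79/20)
  seg 3: right by d2 = 17 → (17, 79/20)
  seg 4: right by d5 = 11/5 → (96/5, 79/20)
  seg 5: down by d5 = 11/5 → (96/5, 7/4)
  seg 6: down by d7 = 16 → (96/5, -57/4)
  seg 7: down by d10 = 33/20 → (96/5, -159/10)
  seg 8: right by d3 = 3/4 → (399/20, -159/10)
  seg 9: up by d5 = 11/5 → (399/20, -137/10)

d6 = 33/4
d7 = 16
d8 = 83/20
d9 = 553/8
d10 = 33/20
endpoint = (399/20, -137/10)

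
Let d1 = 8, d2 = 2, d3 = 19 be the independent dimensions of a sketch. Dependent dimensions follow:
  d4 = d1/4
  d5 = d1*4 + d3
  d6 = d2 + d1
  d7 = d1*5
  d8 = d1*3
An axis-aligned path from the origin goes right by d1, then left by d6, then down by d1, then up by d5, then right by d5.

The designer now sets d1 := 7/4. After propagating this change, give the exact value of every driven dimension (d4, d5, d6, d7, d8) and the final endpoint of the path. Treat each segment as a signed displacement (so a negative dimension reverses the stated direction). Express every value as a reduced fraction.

d4 = 7/16
d5 = 26
d6 = 15/4
d7 = 35/4
d8 = 21/4
endpoint = (24, 97/4)

Apply edit: d1 := 7/4
  d4 = d1/4 = 7/16
  d5 = d1*4 + d3 = 26
  d6 = d2 + d1 = 15/4
  d7 = d1*5 = 35/4
  d8 = d1*3 = 21/4
Walk from origin (0, 0):
  seg 1: right by d1 = 7/4 → (7/4, 0)
  seg 2: left by d6 = 15/4 → (-2, 0)
  seg 3: down by d1 = 7/4 → (-2, -7/4)
  seg 4: up by d5 = 26 → (-2, 97/4)
  seg 5: right by d5 = 26 → (24, 97/4)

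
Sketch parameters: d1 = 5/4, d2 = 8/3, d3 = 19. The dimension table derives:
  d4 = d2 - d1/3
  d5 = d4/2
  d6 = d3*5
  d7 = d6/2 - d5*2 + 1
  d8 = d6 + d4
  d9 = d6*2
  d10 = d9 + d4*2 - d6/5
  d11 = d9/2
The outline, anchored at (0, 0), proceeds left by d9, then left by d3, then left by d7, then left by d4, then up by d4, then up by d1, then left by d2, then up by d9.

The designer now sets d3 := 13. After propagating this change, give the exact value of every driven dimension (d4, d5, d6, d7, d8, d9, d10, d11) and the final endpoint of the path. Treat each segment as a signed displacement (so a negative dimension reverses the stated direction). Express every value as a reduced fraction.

Apply edit: d3 := 13
  d4 = d2 - d1/3 = 9/4
  d5 = d4/2 = 9/8
  d6 = d3*5 = 65
  d7 = d6/2 - d5*2 + 1 = 125/4
  d8 = d6 + d4 = 269/4
  d9 = d6*2 = 130
  d10 = d9 + d4*2 - d6/5 = 243/2
  d11 = d9/2 = 65
Walk from origin (0, 0):
  seg 1: left by d9 = 130 → (-130, 0)
  seg 2: left by d3 = 13 → (-143, 0)
  seg 3: left by d7 = 125/4 → (-697/4, 0)
  seg 4: left by d4 = 9/4 → (-353/2, 0)
  seg 5: up by d4 = 9/4 → (-353/2, 9/4)
  seg 6: up by d1 = 5/4 → (-353/2, 7/2)
  seg 7: left by d2 = 8/3 → (-1075/6, 7/2)
  seg 8: up by d9 = 130 → (-1075/6, 267/2)

d4 = 9/4
d5 = 9/8
d6 = 65
d7 = 125/4
d8 = 269/4
d9 = 130
d10 = 243/2
d11 = 65
endpoint = (-1075/6, 267/2)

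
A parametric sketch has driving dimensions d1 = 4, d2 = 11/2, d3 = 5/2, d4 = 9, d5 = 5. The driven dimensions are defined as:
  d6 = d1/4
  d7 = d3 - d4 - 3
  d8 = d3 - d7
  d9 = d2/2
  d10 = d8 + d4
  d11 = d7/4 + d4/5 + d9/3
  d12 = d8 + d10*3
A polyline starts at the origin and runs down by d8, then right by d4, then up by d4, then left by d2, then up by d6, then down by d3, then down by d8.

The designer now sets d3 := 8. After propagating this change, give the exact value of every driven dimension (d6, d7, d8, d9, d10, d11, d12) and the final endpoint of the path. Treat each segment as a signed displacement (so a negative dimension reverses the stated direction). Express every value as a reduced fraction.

Apply edit: d3 := 8
  d6 = d1/4 = 1
  d7 = d3 - d4 - 3 = -4
  d8 = d3 - d7 = 12
  d9 = d2/2 = 11/4
  d10 = d8 + d4 = 21
  d11 = d7/4 + d4/5 + d9/3 = 103/60
  d12 = d8 + d10*3 = 75
Walk from origin (0, 0):
  seg 1: down by d8 = 12 → (0, -12)
  seg 2: right by d4 = 9 → (9, -12)
  seg 3: up by d4 = 9 → (9, -3)
  seg 4: left by d2 = 11/2 → (7/2, -3)
  seg 5: up by d6 = 1 → (7/2, -2)
  seg 6: down by d3 = 8 → (7/2, -10)
  seg 7: down by d8 = 12 → (7/2, -22)

d6 = 1
d7 = -4
d8 = 12
d9 = 11/4
d10 = 21
d11 = 103/60
d12 = 75
endpoint = (7/2, -22)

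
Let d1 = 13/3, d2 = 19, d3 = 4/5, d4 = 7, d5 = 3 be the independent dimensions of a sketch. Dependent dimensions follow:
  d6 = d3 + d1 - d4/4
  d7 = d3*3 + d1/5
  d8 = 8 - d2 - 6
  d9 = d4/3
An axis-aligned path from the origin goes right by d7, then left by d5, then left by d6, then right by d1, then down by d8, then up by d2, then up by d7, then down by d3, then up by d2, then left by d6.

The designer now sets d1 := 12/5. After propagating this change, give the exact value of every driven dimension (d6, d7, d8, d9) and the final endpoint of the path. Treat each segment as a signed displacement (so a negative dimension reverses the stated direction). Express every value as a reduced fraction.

Apply edit: d1 := 12/5
  d6 = d3 + d1 - d4/4 = 29/20
  d7 = d3*3 + d1/5 = 72/25
  d8 = 8 - d2 - 6 = -17
  d9 = d4/3 = 7/3
Walk from origin (0, 0):
  seg 1: right by d7 = 72/25 → (72/25, 0)
  seg 2: left by d5 = 3 → (-3/25, 0)
  seg 3: left by d6 = 29/20 → (-157/100, 0)
  seg 4: right by d1 = 12/5 → (83/100, 0)
  seg 5: down by d8 = -17 → (83/100, 17)
  seg 6: up by d2 = 19 → (83/100, 36)
  seg 7: up by d7 = 72/25 → (83/100, 972/25)
  seg 8: down by d3 = 4/5 → (83/100, 952/25)
  seg 9: up by d2 = 19 → (83/100, 1427/25)
  seg 10: left by d6 = 29/20 → (-31/50, 1427/25)

d6 = 29/20
d7 = 72/25
d8 = -17
d9 = 7/3
endpoint = (-31/50, 1427/25)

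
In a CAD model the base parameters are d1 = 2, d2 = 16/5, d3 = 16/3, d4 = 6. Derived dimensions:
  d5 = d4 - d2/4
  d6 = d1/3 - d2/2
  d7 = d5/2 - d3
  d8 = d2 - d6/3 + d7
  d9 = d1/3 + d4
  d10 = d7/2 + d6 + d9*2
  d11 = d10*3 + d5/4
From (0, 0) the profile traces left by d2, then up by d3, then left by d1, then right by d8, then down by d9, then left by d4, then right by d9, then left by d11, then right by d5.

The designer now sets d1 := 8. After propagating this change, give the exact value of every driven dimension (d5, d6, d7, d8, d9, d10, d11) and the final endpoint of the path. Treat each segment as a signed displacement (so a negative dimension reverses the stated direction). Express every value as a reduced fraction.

d5 = 26/5
d6 = 16/15
d7 = -41/15
d8 = 1/9
d9 = 26/3
d10 = 511/30
d11 = 262/5
endpoint = (-2503/45, -10/3)

Apply edit: d1 := 8
  d5 = d4 - d2/4 = 26/5
  d6 = d1/3 - d2/2 = 16/15
  d7 = d5/2 - d3 = -41/15
  d8 = d2 - d6/3 + d7 = 1/9
  d9 = d1/3 + d4 = 26/3
  d10 = d7/2 + d6 + d9*2 = 511/30
  d11 = d10*3 + d5/4 = 262/5
Walk from origin (0, 0):
  seg 1: left by d2 = 16/5 → (-16/5, 0)
  seg 2: up by d3 = 16/3 → (-16/5, 16/3)
  seg 3: left by d1 = 8 → (-56/5, 16/3)
  seg 4: right by d8 = 1/9 → (-499/45, 16/3)
  seg 5: down by d9 = 26/3 → (-499/45, -10/3)
  seg 6: left by d4 = 6 → (-769/45, -10/3)
  seg 7: right by d9 = 26/3 → (-379/45, -10/3)
  seg 8: left by d11 = 262/5 → (-2737/45, -10/3)
  seg 9: right by d5 = 26/5 → (-2503/45, -10/3)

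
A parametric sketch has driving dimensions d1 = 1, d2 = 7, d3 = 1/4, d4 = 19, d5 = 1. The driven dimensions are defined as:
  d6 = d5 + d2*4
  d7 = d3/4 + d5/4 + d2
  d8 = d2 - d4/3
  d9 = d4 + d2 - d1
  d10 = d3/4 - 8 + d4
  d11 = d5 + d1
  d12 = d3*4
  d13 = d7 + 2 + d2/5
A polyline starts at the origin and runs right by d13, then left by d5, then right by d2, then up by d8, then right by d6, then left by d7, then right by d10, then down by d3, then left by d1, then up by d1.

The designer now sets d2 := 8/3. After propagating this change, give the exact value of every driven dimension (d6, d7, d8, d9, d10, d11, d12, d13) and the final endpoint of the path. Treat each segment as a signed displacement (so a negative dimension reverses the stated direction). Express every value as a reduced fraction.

Apply edit: d2 := 8/3
  d6 = d5 + d2*4 = 35/3
  d7 = d3/4 + d5/4 + d2 = 143/48
  d8 = d2 - d4/3 = -11/3
  d9 = d4 + d2 - d1 = 62/3
  d10 = d3/4 - 8 + d4 = 177/16
  d11 = d5 + d1 = 2
  d12 = d3*4 = 1
  d13 = d7 + 2 + d2/5 = 441/80
Walk from origin (0, 0):
  seg 1: right by d13 = 441/80 → (441/80, 0)
  seg 2: left by d5 = 1 → (361/80, 0)
  seg 3: right by d2 = 8/3 → (1723/240, 0)
  seg 4: up by d8 = -11/3 → (1723/240, -11/3)
  seg 5: right by d6 = 35/3 → (4523/240, -11/3)
  seg 6: left by d7 = 143/48 → (238/15, -11/3)
  seg 7: right by d10 = 177/16 → (6463/240, -11/3)
  seg 8: down by d3 = 1/4 → (6463/240, -47/12)
  seg 9: left by d1 = 1 → (6223/240, -47/12)
  seg 10: up by d1 = 1 → (6223/240, -35/12)

d6 = 35/3
d7 = 143/48
d8 = -11/3
d9 = 62/3
d10 = 177/16
d11 = 2
d12 = 1
d13 = 441/80
endpoint = (6223/240, -35/12)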